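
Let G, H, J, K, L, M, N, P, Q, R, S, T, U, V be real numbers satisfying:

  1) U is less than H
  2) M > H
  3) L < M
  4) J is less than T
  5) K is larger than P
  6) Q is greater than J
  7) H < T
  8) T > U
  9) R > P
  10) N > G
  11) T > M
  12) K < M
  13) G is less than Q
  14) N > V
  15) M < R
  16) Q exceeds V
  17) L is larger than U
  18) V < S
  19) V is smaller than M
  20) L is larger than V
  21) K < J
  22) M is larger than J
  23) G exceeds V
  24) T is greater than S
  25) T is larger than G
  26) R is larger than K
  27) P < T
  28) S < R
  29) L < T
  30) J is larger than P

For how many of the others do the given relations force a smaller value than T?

10

From T the given relations immediately reach P, U, G, S, L, H, J, M.
From those, V, K — 10 in total.
Nothing else is reachable below T; 10 in all.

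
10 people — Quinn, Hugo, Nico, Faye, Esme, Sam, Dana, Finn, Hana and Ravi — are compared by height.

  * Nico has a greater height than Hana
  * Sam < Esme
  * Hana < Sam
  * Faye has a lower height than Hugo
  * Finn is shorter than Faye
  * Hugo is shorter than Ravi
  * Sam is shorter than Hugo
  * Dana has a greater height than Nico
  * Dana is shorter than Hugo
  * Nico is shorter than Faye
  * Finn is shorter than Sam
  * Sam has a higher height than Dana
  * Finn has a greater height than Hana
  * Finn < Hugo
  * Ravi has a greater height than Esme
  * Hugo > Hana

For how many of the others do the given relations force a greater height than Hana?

From Hana the given relations immediately reach Finn, Nico, Sam, Hugo.
From those, Dana, Faye, Esme, Ravi — 8 in total.
No other element is forced above Hana by the given relations, so the count is 8.

8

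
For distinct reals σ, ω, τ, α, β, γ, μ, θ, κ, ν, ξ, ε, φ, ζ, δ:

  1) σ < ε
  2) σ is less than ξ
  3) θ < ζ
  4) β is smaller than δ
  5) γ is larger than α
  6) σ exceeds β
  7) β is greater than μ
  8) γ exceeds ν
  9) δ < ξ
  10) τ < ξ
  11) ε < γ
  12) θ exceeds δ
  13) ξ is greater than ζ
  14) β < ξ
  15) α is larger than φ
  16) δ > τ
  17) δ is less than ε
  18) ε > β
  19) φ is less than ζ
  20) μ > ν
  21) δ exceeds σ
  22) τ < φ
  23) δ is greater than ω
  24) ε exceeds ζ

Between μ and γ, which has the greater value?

μ < β and β < σ give μ < σ.
Then σ < δ extends the chain to δ.
Then δ < θ extends the chain to θ.
Then θ < ζ extends the chain to ζ.
With ζ < ε: μ < β < σ < δ < θ < ζ < ε.
Then ε < γ extends the chain to γ.
So μ < γ; γ is the larger of the two.

γ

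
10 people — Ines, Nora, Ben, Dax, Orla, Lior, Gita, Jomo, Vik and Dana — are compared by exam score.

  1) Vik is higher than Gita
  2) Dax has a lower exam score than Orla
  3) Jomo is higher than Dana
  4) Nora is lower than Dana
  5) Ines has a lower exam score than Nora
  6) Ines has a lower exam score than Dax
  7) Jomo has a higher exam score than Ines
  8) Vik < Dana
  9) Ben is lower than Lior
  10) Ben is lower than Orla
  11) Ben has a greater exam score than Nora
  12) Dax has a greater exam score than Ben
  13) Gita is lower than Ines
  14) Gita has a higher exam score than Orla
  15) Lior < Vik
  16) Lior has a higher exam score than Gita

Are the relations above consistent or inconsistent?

inconsistent

Chaining the given relations yields Ines < Nora < Ben < Dax < Orla < Gita, so Ines < Gita. But one relation states Gita < Ines. These cannot both hold.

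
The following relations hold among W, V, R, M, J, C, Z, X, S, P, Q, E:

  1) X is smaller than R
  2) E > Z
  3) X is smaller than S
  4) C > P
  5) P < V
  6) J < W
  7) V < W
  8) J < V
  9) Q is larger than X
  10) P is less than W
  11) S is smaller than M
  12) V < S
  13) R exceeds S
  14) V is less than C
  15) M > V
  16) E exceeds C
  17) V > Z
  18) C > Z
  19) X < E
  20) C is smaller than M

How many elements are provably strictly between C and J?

1

Chaining upward from J reaches: V, E, S, W, M, R.
Chaining downward from C reaches: Z, P, V.
Strictly between J and C are those in both lists: V — 1 element.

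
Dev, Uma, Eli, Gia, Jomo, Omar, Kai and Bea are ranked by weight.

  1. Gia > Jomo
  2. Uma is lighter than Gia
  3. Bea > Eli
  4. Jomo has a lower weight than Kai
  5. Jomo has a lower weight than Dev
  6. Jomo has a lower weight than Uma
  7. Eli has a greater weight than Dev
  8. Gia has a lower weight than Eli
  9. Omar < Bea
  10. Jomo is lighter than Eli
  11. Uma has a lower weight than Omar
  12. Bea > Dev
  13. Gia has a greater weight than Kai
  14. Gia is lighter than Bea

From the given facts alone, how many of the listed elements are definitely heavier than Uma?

4

Directly above Uma: Omar, Gia.
One step further: Eli, Bea (4 so far).
No other element is forced above Uma by the given relations, so the count is 4.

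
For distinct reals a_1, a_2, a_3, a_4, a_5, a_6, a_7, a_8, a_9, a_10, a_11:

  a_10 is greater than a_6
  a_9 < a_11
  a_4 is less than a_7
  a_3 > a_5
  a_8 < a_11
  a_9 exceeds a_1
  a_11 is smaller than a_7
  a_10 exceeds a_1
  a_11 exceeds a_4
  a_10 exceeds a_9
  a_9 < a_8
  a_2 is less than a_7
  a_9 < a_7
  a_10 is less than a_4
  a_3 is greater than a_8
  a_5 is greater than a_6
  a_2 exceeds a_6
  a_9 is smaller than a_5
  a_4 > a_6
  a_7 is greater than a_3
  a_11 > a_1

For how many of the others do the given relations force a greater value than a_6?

7

Directly above a_6: a_5, a_10, a_2, a_4.
One step further: a_3, a_11, a_7 (7 so far).
No other element is forced above a_6 by the given relations, so the count is 7.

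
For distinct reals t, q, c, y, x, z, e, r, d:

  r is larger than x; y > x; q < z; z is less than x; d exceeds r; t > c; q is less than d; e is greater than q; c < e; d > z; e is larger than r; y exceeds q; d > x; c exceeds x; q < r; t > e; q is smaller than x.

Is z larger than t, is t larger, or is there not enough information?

t

Following the relations from z: z < x < c < e < t.
So t is larger.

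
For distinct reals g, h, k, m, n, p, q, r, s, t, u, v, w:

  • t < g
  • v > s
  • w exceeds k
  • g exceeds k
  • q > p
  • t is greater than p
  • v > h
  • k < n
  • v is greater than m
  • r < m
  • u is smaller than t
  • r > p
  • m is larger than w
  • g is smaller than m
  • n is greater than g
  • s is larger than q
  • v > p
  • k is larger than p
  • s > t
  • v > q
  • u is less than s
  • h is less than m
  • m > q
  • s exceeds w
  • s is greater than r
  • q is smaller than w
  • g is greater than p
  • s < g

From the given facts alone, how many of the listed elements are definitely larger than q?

6

From q the given relations immediately reach w, s, m, v.
From those, g — 5 in total.
From those, n — 6 in total.
No other element is forced above q by the given relations, so the count is 6.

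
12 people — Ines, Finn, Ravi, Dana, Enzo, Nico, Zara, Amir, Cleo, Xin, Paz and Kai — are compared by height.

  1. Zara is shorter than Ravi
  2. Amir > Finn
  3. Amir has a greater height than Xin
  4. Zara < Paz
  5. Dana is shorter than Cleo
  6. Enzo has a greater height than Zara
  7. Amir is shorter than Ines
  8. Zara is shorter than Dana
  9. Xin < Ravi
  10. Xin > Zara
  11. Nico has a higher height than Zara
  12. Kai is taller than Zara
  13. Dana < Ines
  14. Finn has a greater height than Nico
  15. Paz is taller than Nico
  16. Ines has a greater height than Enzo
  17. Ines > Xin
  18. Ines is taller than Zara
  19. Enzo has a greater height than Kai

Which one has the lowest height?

Nico is not least since Zara < Nico; Finn is not least since Nico < Finn; Xin is not least since Zara < Xin; Dana is not least since Zara < Dana; Cleo is not least since Dana < Cleo; Paz is not least since Nico < Paz; Kai is not least since Zara < Kai; Amir is not least since Finn < Amir; Enzo is not least since Kai < Enzo; Ravi is not least since Xin < Ravi; Ines is not least since Enzo < Ines.
Only Zara has nothing below it, so Zara is the lowest height.

Zara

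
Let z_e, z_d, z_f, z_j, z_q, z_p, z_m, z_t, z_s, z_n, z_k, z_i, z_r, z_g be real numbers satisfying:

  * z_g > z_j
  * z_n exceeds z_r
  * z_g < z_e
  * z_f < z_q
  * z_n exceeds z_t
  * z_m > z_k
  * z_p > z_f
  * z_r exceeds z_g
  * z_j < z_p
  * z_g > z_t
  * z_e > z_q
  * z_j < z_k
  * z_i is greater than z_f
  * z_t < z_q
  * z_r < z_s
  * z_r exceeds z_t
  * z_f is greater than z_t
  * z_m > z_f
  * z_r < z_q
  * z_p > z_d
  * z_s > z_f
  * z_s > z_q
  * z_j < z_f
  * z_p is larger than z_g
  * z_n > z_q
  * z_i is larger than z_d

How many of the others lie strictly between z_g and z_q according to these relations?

1

The relations place z_g below z_q. An element lies strictly between them when it is forced above z_g and also forced below z_q.
Above z_g: {z_r, z_p, z_e, z_n, z_s}. Below z_q: {z_j, z_t, z_r, z_f}.
Intersection: {z_r} — 1.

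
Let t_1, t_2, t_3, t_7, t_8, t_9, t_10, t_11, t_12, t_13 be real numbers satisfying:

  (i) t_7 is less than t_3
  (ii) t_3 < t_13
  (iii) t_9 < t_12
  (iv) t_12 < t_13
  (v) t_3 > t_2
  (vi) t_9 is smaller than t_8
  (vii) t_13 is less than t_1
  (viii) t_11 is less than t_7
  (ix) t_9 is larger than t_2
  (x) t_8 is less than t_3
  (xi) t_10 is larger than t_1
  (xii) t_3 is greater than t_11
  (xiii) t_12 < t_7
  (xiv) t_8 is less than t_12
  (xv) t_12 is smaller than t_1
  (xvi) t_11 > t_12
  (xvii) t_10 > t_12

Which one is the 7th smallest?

t_3

The consecutive relations fix a unique order: t_2 < t_9 < t_8 < t_12 < t_11 < t_7 < t_3 < t_13 < t_1 < t_10.
Counting 7 from the smallest end gives t_3.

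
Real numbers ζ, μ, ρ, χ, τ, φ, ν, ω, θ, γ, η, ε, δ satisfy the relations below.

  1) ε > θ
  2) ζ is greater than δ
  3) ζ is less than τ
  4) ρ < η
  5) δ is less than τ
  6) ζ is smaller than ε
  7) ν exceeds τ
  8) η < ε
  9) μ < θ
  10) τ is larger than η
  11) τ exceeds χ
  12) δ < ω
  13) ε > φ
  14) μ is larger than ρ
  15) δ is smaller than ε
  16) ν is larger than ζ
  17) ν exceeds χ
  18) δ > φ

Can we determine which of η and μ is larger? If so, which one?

Following every chain through η: above η we get τ, ε, ν; below η we get ρ.
μ is not reached, and no chain runs the other way from μ to η.
So the given relations leave the order of η and μ undetermined.

undetermined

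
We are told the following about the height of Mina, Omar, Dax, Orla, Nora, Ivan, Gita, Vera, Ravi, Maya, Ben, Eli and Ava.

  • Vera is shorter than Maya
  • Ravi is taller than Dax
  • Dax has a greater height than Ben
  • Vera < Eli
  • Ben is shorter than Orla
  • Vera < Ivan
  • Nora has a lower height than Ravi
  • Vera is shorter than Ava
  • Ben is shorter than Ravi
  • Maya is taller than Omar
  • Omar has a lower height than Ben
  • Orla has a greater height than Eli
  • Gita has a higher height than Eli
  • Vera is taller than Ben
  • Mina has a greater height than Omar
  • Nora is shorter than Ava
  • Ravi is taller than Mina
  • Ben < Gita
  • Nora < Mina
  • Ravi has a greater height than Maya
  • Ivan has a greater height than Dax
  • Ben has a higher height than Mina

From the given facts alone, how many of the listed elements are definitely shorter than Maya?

Directly below Maya: Omar, Vera.
One step further: Ben (3 so far).
One step further: Mina (4 so far).
One step further: Nora (5 so far).
No other element is forced below Maya by the given relations, so the count is 5.

5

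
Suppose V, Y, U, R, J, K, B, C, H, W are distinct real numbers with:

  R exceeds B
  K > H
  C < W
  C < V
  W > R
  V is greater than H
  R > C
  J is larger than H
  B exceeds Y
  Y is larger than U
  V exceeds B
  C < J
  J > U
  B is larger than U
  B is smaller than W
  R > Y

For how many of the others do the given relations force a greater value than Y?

The elements the relations force above Y are B, R, V, W — no chain reaches any other.
That is 4.

4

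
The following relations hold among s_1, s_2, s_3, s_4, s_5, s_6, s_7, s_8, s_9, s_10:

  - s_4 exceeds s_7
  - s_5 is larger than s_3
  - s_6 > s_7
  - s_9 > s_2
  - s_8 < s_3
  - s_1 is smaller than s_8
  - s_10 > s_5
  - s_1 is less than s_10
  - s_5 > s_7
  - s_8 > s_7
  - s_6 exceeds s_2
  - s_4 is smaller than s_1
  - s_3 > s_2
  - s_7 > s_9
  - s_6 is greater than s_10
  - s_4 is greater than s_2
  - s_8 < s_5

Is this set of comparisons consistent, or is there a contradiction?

Every relation is compatible with s_2 < s_9 < s_7 < s_4 < s_1 < s_8 < s_3 < s_5 < s_10 < s_6; the set is consistent.

consistent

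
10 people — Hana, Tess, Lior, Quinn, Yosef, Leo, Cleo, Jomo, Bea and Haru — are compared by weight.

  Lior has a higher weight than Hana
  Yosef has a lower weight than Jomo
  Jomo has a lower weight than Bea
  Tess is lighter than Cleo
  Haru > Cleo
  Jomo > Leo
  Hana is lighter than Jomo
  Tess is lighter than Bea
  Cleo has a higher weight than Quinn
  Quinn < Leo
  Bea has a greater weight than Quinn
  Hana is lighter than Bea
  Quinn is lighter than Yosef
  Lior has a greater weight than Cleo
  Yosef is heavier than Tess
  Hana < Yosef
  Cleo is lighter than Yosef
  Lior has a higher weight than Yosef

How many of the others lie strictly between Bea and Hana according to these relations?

The relations place Hana below Bea. An element lies strictly between them when it is forced above Hana and also forced below Bea.
Above Hana: {Yosef, Lior, Jomo}. Below Bea: {Quinn, Tess, Cleo, Yosef, Leo, Jomo}.
Intersection: {Yosef, Jomo} — 2.

2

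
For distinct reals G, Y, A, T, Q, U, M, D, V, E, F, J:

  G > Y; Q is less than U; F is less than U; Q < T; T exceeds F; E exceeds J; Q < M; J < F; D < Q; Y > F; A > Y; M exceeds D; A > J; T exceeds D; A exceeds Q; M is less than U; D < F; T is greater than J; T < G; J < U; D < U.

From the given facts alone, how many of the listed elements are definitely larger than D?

The elements the relations force above D are Q, F, Y, T, M, U, G, A — no chain reaches any other.
That is 8.

8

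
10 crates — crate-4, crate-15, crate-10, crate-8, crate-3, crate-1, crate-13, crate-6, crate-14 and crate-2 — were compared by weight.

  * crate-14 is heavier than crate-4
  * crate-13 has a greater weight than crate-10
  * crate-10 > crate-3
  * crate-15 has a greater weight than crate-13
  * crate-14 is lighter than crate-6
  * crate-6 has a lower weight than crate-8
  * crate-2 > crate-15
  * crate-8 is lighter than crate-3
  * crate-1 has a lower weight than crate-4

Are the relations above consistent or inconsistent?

consistent

Every relation is compatible with crate-1 < crate-4 < crate-14 < crate-6 < crate-8 < crate-3 < crate-10 < crate-13 < crate-15 < crate-2; the set is consistent.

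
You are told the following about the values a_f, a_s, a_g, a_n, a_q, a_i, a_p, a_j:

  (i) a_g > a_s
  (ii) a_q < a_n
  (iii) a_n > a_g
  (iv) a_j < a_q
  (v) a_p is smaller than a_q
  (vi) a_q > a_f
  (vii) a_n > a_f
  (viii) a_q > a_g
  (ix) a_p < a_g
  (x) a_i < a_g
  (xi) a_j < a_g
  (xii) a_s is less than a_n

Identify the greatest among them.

a_i is not greatest since a_i < a_g; a_j is not greatest since a_j < a_g; a_p is not greatest since a_p < a_q; a_s is not greatest since a_s < a_n; a_f is not greatest since a_f < a_q; a_g is not greatest since a_g < a_n; a_q is not greatest since a_q < a_n.
Only a_n has nothing above it, so a_n is the greatest.

a_n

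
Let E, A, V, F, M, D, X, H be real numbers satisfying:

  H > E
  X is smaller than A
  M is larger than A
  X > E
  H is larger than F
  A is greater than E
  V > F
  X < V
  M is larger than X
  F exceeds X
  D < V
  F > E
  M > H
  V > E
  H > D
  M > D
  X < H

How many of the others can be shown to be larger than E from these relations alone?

The elements the relations force above E are X, F, V, H, A, M — no chain reaches any other.
That is 6.

6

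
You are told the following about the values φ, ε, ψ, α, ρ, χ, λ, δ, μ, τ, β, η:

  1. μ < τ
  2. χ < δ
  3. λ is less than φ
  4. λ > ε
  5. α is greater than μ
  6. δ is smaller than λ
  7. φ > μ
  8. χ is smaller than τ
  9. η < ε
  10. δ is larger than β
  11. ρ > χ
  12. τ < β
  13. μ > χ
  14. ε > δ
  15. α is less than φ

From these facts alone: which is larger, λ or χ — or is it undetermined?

χ < μ and μ < τ give χ < τ.
With τ < β: χ < μ < τ < β.
Then β < δ extends the chain to δ.
Then δ < λ extends the chain to λ.
So λ is larger.

λ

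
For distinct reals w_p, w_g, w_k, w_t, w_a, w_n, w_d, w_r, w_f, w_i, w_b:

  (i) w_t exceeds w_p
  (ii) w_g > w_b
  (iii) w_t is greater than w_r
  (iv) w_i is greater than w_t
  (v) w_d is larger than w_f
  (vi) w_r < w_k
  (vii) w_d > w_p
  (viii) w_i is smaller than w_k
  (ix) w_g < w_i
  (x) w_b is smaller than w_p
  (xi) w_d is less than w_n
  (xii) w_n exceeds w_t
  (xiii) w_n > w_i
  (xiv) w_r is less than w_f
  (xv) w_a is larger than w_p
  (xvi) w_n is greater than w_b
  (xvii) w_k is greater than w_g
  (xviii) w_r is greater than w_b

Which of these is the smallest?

w_b

w_r is not least since w_b < w_r; w_g is not least since w_b < w_g; w_p is not least since w_b < w_p; w_t is not least since w_p < w_t; w_f is not least since w_r < w_f; w_i is not least since w_t < w_i; w_k is not least since w_g < w_k; w_a is not least since w_p < w_a; w_d is not least since w_p < w_d; w_n is not least since w_d < w_n.
Only w_b has nothing below it, so w_b is the smallest.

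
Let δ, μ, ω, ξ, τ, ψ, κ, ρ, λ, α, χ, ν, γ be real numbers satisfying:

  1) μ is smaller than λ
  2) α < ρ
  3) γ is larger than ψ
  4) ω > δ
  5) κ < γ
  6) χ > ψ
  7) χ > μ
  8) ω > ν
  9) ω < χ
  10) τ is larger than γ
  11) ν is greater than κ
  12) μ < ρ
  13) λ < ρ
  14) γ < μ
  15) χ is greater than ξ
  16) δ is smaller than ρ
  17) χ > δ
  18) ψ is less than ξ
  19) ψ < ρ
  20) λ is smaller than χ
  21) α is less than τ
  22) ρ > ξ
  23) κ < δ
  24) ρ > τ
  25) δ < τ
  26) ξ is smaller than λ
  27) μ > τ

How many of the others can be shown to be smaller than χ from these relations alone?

11

The elements the relations force below χ are κ, ν, ψ, δ, γ, ω, ξ, α, τ, μ, λ — no chain reaches any other.
That is 11.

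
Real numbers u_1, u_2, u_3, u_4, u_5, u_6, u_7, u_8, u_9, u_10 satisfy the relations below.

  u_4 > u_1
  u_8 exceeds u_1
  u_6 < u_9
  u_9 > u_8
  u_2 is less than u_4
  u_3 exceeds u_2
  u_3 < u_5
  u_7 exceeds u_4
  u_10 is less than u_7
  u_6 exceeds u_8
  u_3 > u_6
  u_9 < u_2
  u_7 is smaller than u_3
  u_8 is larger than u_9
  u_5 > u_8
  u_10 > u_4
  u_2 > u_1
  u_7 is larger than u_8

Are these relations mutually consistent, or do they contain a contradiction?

Chaining the given relations yields u_8 < u_6 < u_9, so u_8 < u_9. But one relation states u_9 < u_8. These cannot both hold.

inconsistent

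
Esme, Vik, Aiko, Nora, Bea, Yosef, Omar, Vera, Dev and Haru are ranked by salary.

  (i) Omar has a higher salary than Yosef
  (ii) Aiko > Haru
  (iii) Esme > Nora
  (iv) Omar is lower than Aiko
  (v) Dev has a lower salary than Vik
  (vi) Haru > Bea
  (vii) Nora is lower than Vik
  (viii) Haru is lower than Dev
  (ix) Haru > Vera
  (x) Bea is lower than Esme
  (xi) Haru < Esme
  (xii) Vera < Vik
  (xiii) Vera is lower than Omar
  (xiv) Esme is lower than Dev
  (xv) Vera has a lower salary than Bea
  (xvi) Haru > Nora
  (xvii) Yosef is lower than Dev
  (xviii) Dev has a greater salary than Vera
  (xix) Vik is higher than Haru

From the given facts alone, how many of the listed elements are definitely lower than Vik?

7

The elements the relations force below Vik are Vera, Yosef, Bea, Nora, Haru, Esme, Dev — no chain reaches any other.
That is 7.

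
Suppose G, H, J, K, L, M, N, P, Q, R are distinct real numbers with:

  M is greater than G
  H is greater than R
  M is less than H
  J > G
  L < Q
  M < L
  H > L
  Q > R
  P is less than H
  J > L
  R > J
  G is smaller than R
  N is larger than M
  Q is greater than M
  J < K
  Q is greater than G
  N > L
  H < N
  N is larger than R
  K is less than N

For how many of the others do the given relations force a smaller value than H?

Directly below H: M, L, P, R.
One step further: G, J (6 so far).
No other element is forced below H by the given relations, so the count is 6.

6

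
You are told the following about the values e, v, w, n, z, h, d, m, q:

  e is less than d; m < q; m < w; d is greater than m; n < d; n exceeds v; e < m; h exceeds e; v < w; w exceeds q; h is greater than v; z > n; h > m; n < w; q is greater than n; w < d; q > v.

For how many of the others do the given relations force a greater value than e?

5

The elements the relations force above e are m, h, q, w, d — no chain reaches any other.
That is 5.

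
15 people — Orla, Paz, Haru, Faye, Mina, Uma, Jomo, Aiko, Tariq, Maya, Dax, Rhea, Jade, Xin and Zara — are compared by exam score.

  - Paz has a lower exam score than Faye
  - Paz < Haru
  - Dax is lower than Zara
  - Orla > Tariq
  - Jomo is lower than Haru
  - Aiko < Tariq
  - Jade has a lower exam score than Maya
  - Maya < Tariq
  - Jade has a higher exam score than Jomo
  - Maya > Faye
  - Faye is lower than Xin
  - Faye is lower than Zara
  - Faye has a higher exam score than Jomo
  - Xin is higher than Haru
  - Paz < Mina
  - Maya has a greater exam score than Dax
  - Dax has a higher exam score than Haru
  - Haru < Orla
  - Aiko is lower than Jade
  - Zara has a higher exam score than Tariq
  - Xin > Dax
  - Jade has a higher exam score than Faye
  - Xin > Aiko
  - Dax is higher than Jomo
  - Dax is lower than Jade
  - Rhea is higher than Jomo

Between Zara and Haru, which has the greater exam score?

The relevant relations are Haru < Dax; Dax < Jade; Jade < Maya; Maya < Tariq; Tariq < Zara.
Together: Haru < Dax < Jade < Maya < Tariq < Zara.
So Haru < Zara; Zara is the higher of the two.

Zara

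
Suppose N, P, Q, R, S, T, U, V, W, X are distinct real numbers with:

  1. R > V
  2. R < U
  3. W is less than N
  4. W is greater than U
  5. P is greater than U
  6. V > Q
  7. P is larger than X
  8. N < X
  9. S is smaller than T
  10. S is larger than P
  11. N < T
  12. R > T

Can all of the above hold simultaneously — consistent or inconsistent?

inconsistent

We have T < R stated directly, yet also R < U < W < N < X < P < S < T by chaining the others — so R < T. Contradiction.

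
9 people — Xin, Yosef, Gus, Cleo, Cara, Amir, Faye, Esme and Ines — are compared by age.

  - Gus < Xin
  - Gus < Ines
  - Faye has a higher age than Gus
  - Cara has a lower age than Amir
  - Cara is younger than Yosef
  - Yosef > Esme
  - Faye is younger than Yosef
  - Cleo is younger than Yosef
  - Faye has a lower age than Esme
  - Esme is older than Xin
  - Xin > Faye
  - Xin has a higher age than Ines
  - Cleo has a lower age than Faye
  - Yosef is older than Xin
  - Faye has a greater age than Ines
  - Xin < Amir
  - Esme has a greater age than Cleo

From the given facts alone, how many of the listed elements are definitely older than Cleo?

Directly above Cleo: Faye, Esme, Yosef.
One step further: Xin (4 so far).
One step further: Amir (5 so far).
No other element is forced above Cleo by the given relations, so the count is 5.

5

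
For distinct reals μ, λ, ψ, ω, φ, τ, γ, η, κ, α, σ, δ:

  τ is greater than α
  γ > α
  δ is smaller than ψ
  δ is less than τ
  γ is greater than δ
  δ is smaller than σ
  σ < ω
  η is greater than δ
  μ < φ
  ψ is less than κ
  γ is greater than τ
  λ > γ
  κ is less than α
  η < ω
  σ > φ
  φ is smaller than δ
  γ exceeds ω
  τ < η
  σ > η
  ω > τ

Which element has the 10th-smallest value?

ω

The consecutive relations fix a unique order: μ < φ < δ < ψ < κ < α < τ < η < σ < ω < γ < λ.
Counting 10 from the smallest end gives ω.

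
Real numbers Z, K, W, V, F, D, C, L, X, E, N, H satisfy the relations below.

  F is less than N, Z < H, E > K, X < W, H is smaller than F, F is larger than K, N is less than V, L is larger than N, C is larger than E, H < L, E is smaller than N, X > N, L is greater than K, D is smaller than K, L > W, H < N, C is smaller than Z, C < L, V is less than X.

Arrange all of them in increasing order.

The consecutive links are each given: D < K; K < E; E < C; C < Z; Z < H; H < F; F < N; N < V; V < X; X < W; W < L.

D < K < E < C < Z < H < F < N < V < X < W < L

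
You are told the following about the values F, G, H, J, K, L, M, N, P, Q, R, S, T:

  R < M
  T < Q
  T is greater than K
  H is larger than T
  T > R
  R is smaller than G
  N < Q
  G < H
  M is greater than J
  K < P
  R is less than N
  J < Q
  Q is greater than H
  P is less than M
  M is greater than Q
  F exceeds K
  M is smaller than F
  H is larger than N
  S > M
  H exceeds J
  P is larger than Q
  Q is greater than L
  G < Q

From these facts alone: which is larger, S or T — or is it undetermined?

T < H and H < Q give T < Q.
With Q < P: T < H < Q < P.
Then P < M extends the chain to M.
With M < S: T < H < Q < P < M < S.
So S is larger.

S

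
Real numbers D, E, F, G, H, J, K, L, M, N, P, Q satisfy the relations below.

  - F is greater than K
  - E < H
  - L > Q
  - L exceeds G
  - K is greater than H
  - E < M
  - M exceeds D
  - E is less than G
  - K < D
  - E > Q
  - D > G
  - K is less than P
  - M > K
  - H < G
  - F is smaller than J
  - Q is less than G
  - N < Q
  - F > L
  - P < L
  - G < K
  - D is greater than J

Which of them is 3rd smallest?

Piecing the relations together gives one ordering: N < Q < E < H < G < K < P < L < F < J < D < M.
The 3rd smallest is E.

E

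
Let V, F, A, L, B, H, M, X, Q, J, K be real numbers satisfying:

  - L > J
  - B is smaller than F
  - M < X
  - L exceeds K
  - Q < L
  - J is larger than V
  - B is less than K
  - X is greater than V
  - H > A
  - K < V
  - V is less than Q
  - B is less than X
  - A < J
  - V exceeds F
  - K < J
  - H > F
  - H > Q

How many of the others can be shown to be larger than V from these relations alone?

5

From V the given relations immediately reach Q, J, X.
From those, H, L — 5 in total.
No other element is forced above V by the given relations, so the count is 5.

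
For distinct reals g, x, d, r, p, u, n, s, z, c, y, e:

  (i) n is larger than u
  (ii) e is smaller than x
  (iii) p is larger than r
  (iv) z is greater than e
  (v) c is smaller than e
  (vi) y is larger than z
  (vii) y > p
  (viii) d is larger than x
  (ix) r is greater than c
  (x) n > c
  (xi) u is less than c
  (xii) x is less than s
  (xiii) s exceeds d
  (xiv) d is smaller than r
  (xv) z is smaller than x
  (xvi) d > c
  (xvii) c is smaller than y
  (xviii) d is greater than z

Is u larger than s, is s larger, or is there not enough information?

s

u < c and c < e give u < e.
Then e < z extends the chain to z.
With z < x: u < c < e < z < x.
With x < d: u < c < e < z < x < d.
Then d < s extends the chain to s.
So s is larger.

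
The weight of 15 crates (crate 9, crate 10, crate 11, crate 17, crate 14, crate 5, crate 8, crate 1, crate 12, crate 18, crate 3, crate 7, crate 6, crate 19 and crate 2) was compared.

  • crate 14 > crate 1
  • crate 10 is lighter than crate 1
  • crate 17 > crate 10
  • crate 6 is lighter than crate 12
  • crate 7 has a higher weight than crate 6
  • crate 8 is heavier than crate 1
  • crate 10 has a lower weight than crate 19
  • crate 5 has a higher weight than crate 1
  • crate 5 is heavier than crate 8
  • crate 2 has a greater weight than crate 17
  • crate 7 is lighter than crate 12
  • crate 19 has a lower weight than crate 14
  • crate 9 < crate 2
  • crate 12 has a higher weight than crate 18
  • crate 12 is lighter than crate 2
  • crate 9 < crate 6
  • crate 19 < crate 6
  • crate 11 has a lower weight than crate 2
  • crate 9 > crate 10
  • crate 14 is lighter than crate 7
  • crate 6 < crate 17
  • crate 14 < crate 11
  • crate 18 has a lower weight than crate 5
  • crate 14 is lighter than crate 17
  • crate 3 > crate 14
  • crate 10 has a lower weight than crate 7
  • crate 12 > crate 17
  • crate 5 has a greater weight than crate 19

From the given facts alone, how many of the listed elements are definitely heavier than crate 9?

5

Directly above crate 9: crate 6, crate 2.
One step further: crate 7, crate 17, crate 12 (5 so far).
Nothing else is reachable above crate 9; 5 in all.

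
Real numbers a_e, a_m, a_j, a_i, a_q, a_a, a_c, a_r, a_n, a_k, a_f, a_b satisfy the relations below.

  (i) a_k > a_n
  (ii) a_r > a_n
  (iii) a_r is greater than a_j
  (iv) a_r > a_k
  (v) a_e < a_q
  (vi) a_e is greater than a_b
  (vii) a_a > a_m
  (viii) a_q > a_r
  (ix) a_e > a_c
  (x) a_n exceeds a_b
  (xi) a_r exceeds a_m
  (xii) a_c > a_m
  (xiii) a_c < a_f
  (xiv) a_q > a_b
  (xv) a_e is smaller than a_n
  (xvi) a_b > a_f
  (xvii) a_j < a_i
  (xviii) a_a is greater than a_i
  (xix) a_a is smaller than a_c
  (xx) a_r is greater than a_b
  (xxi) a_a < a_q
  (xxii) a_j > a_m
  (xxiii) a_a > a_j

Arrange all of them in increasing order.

The consecutive links are each given: a_m < a_j; a_j < a_i; a_i < a_a; a_a < a_c; a_c < a_f; a_f < a_b; a_b < a_e; a_e < a_n; a_n < a_k; a_k < a_r; a_r < a_q.

a_m < a_j < a_i < a_a < a_c < a_f < a_b < a_e < a_n < a_k < a_r < a_q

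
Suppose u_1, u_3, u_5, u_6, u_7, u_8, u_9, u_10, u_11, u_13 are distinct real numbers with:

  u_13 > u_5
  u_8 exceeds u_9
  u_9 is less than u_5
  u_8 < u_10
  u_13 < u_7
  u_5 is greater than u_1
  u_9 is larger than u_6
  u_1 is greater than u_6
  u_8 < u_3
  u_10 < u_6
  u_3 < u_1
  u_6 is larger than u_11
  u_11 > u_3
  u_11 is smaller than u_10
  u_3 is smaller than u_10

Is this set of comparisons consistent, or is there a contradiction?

inconsistent

We have u_6 < u_9 stated directly, yet also u_9 < u_8 < u_3 < u_11 < u_10 < u_6 by chaining the others — so u_9 < u_6. Contradiction.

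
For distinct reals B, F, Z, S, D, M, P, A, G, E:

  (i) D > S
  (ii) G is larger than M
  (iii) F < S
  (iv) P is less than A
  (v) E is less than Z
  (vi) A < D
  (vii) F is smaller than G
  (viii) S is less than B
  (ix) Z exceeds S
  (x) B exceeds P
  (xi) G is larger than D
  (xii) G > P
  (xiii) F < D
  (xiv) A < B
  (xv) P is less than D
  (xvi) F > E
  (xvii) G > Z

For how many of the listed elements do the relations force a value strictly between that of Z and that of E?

2

Chaining upward from E reaches: F, S, D, G, B.
Chaining downward from Z reaches: F, S.
Strictly between E and Z are those in both lists: F, S — 2 elements.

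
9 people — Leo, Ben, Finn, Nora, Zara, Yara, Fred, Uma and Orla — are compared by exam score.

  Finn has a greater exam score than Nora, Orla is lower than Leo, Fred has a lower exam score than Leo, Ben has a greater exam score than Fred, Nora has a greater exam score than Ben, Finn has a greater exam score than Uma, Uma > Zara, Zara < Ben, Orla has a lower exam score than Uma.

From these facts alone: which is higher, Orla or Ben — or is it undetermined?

Following every chain through Orla: above Orla we get Uma, Leo, Finn.
Ben is not reached, and no chain runs the other way from Ben to Orla.
So the given relations leave the order of Orla and Ben undetermined.

undetermined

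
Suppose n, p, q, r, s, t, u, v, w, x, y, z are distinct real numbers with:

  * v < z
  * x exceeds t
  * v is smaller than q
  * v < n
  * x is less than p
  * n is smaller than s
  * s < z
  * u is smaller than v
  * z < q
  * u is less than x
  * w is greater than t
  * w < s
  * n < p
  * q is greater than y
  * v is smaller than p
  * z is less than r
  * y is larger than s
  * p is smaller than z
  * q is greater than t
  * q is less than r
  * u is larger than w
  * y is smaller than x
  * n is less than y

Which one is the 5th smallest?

n

Piecing the relations together gives one ordering: t < w < u < v < n < s < y < x < p < z < q < r.
Counting 5 from the smallest end gives n.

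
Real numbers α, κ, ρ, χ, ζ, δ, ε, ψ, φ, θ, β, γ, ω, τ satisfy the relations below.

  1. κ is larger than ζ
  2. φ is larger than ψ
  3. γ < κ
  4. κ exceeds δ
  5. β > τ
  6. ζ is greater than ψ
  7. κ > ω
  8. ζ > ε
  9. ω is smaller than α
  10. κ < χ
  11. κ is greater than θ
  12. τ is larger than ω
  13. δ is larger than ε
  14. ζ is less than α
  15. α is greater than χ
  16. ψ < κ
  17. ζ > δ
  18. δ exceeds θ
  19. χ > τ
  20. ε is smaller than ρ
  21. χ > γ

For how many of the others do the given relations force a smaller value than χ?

From χ the given relations immediately reach γ, τ, κ.
From those, ω, ψ, θ, δ, ζ — 8 in total.
From those, ε — 9 in total.
No other element is forced below χ by the given relations, so the count is 9.

9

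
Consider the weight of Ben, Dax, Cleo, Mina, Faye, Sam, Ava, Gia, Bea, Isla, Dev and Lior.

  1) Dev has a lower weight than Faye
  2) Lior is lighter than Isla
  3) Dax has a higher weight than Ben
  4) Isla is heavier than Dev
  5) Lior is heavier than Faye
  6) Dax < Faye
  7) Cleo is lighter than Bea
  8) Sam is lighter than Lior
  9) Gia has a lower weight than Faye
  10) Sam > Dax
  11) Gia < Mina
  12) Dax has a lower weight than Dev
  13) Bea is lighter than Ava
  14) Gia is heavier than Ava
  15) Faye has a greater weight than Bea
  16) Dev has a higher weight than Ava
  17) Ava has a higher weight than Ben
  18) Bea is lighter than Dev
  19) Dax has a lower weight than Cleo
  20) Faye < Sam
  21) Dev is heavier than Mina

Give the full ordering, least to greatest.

Nothing is placed below Ben, so it is least; from there Ben < Dax; Dax < Cleo; Cleo < Bea; Bea < Ava; Ava < Gia; Gia < Mina; Mina < Dev; Dev < Faye; Faye < Sam; Sam < Lior; Lior < Isla, each given directly.

Ben < Dax < Cleo < Bea < Ava < Gia < Mina < Dev < Faye < Sam < Lior < Isla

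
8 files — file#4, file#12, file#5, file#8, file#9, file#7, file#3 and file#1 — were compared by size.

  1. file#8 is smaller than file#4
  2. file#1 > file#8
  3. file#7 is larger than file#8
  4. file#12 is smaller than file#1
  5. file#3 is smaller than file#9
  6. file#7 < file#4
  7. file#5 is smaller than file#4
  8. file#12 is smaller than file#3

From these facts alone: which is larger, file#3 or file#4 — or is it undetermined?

undetermined

Following every chain through file#3: above file#3 we get file#9; below file#3 we get file#12.
file#4 is not reached, and no chain runs the other way from file#4 to file#3.
So the given relations leave the order of file#3 and file#4 undetermined.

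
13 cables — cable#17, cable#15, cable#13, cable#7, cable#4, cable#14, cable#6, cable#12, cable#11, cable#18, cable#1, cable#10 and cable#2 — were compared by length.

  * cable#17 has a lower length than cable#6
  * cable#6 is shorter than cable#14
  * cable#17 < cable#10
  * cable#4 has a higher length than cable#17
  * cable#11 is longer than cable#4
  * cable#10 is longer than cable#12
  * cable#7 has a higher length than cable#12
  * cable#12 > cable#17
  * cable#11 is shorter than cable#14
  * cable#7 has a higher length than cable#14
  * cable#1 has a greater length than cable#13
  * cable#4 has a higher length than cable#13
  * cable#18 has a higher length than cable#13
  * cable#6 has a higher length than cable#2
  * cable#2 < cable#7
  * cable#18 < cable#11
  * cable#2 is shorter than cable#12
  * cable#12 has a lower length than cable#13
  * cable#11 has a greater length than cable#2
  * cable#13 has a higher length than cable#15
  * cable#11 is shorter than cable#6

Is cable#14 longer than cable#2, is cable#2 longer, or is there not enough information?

Link the given pairs in sequence: cable#2 < cable#12; cable#12 < cable#13; cable#13 < cable#18; cable#18 < cable#11; cable#11 < cable#6; cable#6 < cable#14.
Chaining these gives cable#2 < cable#12 < cable#13 < cable#18 < cable#11 < cable#6 < cable#14.
So cable#14 is longer.

cable#14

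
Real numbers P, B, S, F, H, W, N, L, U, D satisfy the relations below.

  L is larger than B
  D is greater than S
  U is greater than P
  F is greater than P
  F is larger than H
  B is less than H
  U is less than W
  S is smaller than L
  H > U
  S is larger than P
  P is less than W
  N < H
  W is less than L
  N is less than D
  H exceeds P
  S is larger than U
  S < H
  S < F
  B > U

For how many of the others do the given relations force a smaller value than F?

6

The elements the relations force below F are P, U, S, B, N, H — no chain reaches any other.
That is 6.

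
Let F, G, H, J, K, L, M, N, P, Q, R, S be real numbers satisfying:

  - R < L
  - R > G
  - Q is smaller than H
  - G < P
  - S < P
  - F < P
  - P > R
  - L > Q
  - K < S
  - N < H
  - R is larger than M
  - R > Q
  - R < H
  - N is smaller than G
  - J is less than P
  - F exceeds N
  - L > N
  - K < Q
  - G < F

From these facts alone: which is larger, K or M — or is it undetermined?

Following every chain through K: above K we get S, Q, R, P, H, L.
M is not reached, and no chain runs the other way from M to K.
So the given relations leave the order of K and M undetermined.

undetermined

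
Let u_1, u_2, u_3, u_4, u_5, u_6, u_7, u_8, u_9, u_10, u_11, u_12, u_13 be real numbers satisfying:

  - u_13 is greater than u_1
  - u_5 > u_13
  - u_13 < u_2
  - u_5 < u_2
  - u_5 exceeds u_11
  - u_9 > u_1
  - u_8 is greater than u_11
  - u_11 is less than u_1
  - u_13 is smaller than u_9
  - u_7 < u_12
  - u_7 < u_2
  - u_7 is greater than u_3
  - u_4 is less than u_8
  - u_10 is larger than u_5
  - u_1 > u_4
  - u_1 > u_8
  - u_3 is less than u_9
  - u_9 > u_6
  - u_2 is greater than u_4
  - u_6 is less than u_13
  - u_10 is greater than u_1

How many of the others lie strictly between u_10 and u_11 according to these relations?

Chaining upward from u_11 reaches: u_8, u_1, u_13, u_5, u_2, u_9.
Chaining downward from u_10 reaches: u_4, u_6, u_8, u_1, u_13, u_5.
Strictly between u_11 and u_10 are those in both lists: u_8, u_1, u_13, u_5 — 4 elements.

4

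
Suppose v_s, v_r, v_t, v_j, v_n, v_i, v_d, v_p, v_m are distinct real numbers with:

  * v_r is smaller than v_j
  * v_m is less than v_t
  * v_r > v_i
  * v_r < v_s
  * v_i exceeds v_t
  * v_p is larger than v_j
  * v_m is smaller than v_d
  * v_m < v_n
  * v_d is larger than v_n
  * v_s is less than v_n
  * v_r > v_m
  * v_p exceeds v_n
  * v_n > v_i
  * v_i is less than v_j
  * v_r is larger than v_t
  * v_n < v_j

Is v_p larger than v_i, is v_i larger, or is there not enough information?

v_p

The relevant relations are v_i < v_r; v_r < v_s; v_s < v_n; v_n < v_j; v_j < v_p.
Together: v_i < v_r < v_s < v_n < v_j < v_p.
So v_p is larger.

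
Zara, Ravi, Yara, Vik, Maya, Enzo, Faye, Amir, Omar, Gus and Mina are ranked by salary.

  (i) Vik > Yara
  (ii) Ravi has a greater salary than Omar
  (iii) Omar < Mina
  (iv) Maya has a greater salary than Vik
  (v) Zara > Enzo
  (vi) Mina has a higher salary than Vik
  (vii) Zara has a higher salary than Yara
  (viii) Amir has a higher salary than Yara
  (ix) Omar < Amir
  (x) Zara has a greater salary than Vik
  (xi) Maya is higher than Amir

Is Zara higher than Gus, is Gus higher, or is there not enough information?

Following every chain through Zara: below Zara we get Yara, Vik, Enzo.
Gus is not reached, and no chain runs the other way from Gus to Zara.
So the given relations leave the order of Zara and Gus undetermined.

undetermined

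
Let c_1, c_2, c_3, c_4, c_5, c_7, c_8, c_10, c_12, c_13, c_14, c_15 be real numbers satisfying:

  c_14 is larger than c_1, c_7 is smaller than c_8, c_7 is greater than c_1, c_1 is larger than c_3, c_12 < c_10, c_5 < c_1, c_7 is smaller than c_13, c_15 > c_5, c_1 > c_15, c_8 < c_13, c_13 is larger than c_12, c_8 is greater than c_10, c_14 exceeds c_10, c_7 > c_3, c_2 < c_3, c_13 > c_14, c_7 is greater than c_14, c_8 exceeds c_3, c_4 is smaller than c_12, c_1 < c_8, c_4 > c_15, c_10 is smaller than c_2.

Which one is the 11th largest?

Piecing the relations together gives one ordering: c_5 < c_15 < c_4 < c_12 < c_10 < c_2 < c_3 < c_1 < c_14 < c_7 < c_8 < c_13.
Counting 11 from the largest end gives c_15.

c_15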